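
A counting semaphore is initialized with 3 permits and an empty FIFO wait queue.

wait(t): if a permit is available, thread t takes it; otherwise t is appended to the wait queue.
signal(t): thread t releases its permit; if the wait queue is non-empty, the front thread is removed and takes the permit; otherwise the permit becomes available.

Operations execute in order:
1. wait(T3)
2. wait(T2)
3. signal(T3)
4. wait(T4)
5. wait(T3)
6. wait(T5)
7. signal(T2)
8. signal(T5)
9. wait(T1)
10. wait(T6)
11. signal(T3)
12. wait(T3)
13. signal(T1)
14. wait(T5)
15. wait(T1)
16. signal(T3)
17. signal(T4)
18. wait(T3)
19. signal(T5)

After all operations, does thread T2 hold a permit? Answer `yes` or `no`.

Step 1: wait(T3) -> count=2 queue=[] holders={T3}
Step 2: wait(T2) -> count=1 queue=[] holders={T2,T3}
Step 3: signal(T3) -> count=2 queue=[] holders={T2}
Step 4: wait(T4) -> count=1 queue=[] holders={T2,T4}
Step 5: wait(T3) -> count=0 queue=[] holders={T2,T3,T4}
Step 6: wait(T5) -> count=0 queue=[T5] holders={T2,T3,T4}
Step 7: signal(T2) -> count=0 queue=[] holders={T3,T4,T5}
Step 8: signal(T5) -> count=1 queue=[] holders={T3,T4}
Step 9: wait(T1) -> count=0 queue=[] holders={T1,T3,T4}
Step 10: wait(T6) -> count=0 queue=[T6] holders={T1,T3,T4}
Step 11: signal(T3) -> count=0 queue=[] holders={T1,T4,T6}
Step 12: wait(T3) -> count=0 queue=[T3] holders={T1,T4,T6}
Step 13: signal(T1) -> count=0 queue=[] holders={T3,T4,T6}
Step 14: wait(T5) -> count=0 queue=[T5] holders={T3,T4,T6}
Step 15: wait(T1) -> count=0 queue=[T5,T1] holders={T3,T4,T6}
Step 16: signal(T3) -> count=0 queue=[T1] holders={T4,T5,T6}
Step 17: signal(T4) -> count=0 queue=[] holders={T1,T5,T6}
Step 18: wait(T3) -> count=0 queue=[T3] holders={T1,T5,T6}
Step 19: signal(T5) -> count=0 queue=[] holders={T1,T3,T6}
Final holders: {T1,T3,T6} -> T2 not in holders

Answer: no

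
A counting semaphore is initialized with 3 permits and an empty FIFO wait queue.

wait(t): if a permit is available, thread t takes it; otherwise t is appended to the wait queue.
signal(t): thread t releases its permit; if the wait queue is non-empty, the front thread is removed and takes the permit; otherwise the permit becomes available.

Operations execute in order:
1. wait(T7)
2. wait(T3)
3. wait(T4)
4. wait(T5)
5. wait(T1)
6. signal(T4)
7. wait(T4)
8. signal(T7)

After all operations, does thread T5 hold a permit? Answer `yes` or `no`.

Step 1: wait(T7) -> count=2 queue=[] holders={T7}
Step 2: wait(T3) -> count=1 queue=[] holders={T3,T7}
Step 3: wait(T4) -> count=0 queue=[] holders={T3,T4,T7}
Step 4: wait(T5) -> count=0 queue=[T5] holders={T3,T4,T7}
Step 5: wait(T1) -> count=0 queue=[T5,T1] holders={T3,T4,T7}
Step 6: signal(T4) -> count=0 queue=[T1] holders={T3,T5,T7}
Step 7: wait(T4) -> count=0 queue=[T1,T4] holders={T3,T5,T7}
Step 8: signal(T7) -> count=0 queue=[T4] holders={T1,T3,T5}
Final holders: {T1,T3,T5} -> T5 in holders

Answer: yes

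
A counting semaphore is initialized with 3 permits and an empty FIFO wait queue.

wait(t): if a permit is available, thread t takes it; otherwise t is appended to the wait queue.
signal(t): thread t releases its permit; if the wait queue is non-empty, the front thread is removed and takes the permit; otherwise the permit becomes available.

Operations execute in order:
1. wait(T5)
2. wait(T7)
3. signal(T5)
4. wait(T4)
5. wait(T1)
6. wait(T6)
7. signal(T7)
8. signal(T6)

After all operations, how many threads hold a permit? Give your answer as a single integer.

Step 1: wait(T5) -> count=2 queue=[] holders={T5}
Step 2: wait(T7) -> count=1 queue=[] holders={T5,T7}
Step 3: signal(T5) -> count=2 queue=[] holders={T7}
Step 4: wait(T4) -> count=1 queue=[] holders={T4,T7}
Step 5: wait(T1) -> count=0 queue=[] holders={T1,T4,T7}
Step 6: wait(T6) -> count=0 queue=[T6] holders={T1,T4,T7}
Step 7: signal(T7) -> count=0 queue=[] holders={T1,T4,T6}
Step 8: signal(T6) -> count=1 queue=[] holders={T1,T4}
Final holders: {T1,T4} -> 2 thread(s)

Answer: 2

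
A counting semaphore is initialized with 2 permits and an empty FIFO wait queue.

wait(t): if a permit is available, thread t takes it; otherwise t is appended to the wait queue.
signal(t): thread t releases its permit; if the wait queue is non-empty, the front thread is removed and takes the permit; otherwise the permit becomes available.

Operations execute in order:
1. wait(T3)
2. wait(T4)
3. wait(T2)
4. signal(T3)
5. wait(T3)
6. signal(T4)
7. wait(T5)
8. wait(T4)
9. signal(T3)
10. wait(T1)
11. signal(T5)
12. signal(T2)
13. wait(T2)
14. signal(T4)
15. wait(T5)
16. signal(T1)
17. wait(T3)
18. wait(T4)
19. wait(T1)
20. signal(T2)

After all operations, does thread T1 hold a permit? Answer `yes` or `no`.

Answer: no

Derivation:
Step 1: wait(T3) -> count=1 queue=[] holders={T3}
Step 2: wait(T4) -> count=0 queue=[] holders={T3,T4}
Step 3: wait(T2) -> count=0 queue=[T2] holders={T3,T4}
Step 4: signal(T3) -> count=0 queue=[] holders={T2,T4}
Step 5: wait(T3) -> count=0 queue=[T3] holders={T2,T4}
Step 6: signal(T4) -> count=0 queue=[] holders={T2,T3}
Step 7: wait(T5) -> count=0 queue=[T5] holders={T2,T3}
Step 8: wait(T4) -> count=0 queue=[T5,T4] holders={T2,T3}
Step 9: signal(T3) -> count=0 queue=[T4] holders={T2,T5}
Step 10: wait(T1) -> count=0 queue=[T4,T1] holders={T2,T5}
Step 11: signal(T5) -> count=0 queue=[T1] holders={T2,T4}
Step 12: signal(T2) -> count=0 queue=[] holders={T1,T4}
Step 13: wait(T2) -> count=0 queue=[T2] holders={T1,T4}
Step 14: signal(T4) -> count=0 queue=[] holders={T1,T2}
Step 15: wait(T5) -> count=0 queue=[T5] holders={T1,T2}
Step 16: signal(T1) -> count=0 queue=[] holders={T2,T5}
Step 17: wait(T3) -> count=0 queue=[T3] holders={T2,T5}
Step 18: wait(T4) -> count=0 queue=[T3,T4] holders={T2,T5}
Step 19: wait(T1) -> count=0 queue=[T3,T4,T1] holders={T2,T5}
Step 20: signal(T2) -> count=0 queue=[T4,T1] holders={T3,T5}
Final holders: {T3,T5} -> T1 not in holders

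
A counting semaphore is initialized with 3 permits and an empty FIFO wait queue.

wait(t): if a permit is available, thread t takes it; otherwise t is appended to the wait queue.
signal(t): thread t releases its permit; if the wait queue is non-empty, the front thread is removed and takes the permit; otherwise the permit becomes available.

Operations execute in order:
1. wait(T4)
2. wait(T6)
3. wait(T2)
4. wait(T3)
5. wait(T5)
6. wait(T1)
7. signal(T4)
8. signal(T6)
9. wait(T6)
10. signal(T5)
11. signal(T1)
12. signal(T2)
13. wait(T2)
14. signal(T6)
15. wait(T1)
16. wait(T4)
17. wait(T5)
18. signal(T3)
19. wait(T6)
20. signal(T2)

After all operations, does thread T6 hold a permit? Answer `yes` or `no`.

Step 1: wait(T4) -> count=2 queue=[] holders={T4}
Step 2: wait(T6) -> count=1 queue=[] holders={T4,T6}
Step 3: wait(T2) -> count=0 queue=[] holders={T2,T4,T6}
Step 4: wait(T3) -> count=0 queue=[T3] holders={T2,T4,T6}
Step 5: wait(T5) -> count=0 queue=[T3,T5] holders={T2,T4,T6}
Step 6: wait(T1) -> count=0 queue=[T3,T5,T1] holders={T2,T4,T6}
Step 7: signal(T4) -> count=0 queue=[T5,T1] holders={T2,T3,T6}
Step 8: signal(T6) -> count=0 queue=[T1] holders={T2,T3,T5}
Step 9: wait(T6) -> count=0 queue=[T1,T6] holders={T2,T3,T5}
Step 10: signal(T5) -> count=0 queue=[T6] holders={T1,T2,T3}
Step 11: signal(T1) -> count=0 queue=[] holders={T2,T3,T6}
Step 12: signal(T2) -> count=1 queue=[] holders={T3,T6}
Step 13: wait(T2) -> count=0 queue=[] holders={T2,T3,T6}
Step 14: signal(T6) -> count=1 queue=[] holders={T2,T3}
Step 15: wait(T1) -> count=0 queue=[] holders={T1,T2,T3}
Step 16: wait(T4) -> count=0 queue=[T4] holders={T1,T2,T3}
Step 17: wait(T5) -> count=0 queue=[T4,T5] holders={T1,T2,T3}
Step 18: signal(T3) -> count=0 queue=[T5] holders={T1,T2,T4}
Step 19: wait(T6) -> count=0 queue=[T5,T6] holders={T1,T2,T4}
Step 20: signal(T2) -> count=0 queue=[T6] holders={T1,T4,T5}
Final holders: {T1,T4,T5} -> T6 not in holders

Answer: no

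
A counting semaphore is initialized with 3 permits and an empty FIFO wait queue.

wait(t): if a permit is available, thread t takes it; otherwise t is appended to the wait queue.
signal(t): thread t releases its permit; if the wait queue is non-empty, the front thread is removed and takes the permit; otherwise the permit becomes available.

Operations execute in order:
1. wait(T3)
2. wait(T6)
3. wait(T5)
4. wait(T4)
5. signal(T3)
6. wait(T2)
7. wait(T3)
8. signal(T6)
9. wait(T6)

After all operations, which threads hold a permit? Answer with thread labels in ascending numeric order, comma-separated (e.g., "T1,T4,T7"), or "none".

Step 1: wait(T3) -> count=2 queue=[] holders={T3}
Step 2: wait(T6) -> count=1 queue=[] holders={T3,T6}
Step 3: wait(T5) -> count=0 queue=[] holders={T3,T5,T6}
Step 4: wait(T4) -> count=0 queue=[T4] holders={T3,T5,T6}
Step 5: signal(T3) -> count=0 queue=[] holders={T4,T5,T6}
Step 6: wait(T2) -> count=0 queue=[T2] holders={T4,T5,T6}
Step 7: wait(T3) -> count=0 queue=[T2,T3] holders={T4,T5,T6}
Step 8: signal(T6) -> count=0 queue=[T3] holders={T2,T4,T5}
Step 9: wait(T6) -> count=0 queue=[T3,T6] holders={T2,T4,T5}
Final holders: T2,T4,T5

Answer: T2,T4,T5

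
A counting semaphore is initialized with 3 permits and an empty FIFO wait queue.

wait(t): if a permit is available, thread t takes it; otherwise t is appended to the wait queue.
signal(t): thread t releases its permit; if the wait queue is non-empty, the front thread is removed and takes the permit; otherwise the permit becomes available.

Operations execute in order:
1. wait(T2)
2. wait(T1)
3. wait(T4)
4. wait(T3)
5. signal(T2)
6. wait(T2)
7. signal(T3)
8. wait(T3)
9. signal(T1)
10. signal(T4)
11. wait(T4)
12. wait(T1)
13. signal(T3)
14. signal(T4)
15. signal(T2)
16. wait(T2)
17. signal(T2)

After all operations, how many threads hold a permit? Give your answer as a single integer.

Step 1: wait(T2) -> count=2 queue=[] holders={T2}
Step 2: wait(T1) -> count=1 queue=[] holders={T1,T2}
Step 3: wait(T4) -> count=0 queue=[] holders={T1,T2,T4}
Step 4: wait(T3) -> count=0 queue=[T3] holders={T1,T2,T4}
Step 5: signal(T2) -> count=0 queue=[] holders={T1,T3,T4}
Step 6: wait(T2) -> count=0 queue=[T2] holders={T1,T3,T4}
Step 7: signal(T3) -> count=0 queue=[] holders={T1,T2,T4}
Step 8: wait(T3) -> count=0 queue=[T3] holders={T1,T2,T4}
Step 9: signal(T1) -> count=0 queue=[] holders={T2,T3,T4}
Step 10: signal(T4) -> count=1 queue=[] holders={T2,T3}
Step 11: wait(T4) -> count=0 queue=[] holders={T2,T3,T4}
Step 12: wait(T1) -> count=0 queue=[T1] holders={T2,T3,T4}
Step 13: signal(T3) -> count=0 queue=[] holders={T1,T2,T4}
Step 14: signal(T4) -> count=1 queue=[] holders={T1,T2}
Step 15: signal(T2) -> count=2 queue=[] holders={T1}
Step 16: wait(T2) -> count=1 queue=[] holders={T1,T2}
Step 17: signal(T2) -> count=2 queue=[] holders={T1}
Final holders: {T1} -> 1 thread(s)

Answer: 1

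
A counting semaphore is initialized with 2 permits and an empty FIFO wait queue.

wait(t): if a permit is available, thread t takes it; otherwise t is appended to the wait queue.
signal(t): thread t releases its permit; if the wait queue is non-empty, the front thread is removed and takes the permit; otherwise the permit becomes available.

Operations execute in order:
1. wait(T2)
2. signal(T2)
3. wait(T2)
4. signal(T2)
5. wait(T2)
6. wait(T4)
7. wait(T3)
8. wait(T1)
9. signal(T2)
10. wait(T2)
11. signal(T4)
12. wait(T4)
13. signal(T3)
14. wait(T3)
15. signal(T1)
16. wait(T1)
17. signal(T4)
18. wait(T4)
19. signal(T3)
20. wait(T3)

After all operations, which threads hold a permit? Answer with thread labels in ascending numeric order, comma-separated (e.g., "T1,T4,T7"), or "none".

Answer: T1,T2

Derivation:
Step 1: wait(T2) -> count=1 queue=[] holders={T2}
Step 2: signal(T2) -> count=2 queue=[] holders={none}
Step 3: wait(T2) -> count=1 queue=[] holders={T2}
Step 4: signal(T2) -> count=2 queue=[] holders={none}
Step 5: wait(T2) -> count=1 queue=[] holders={T2}
Step 6: wait(T4) -> count=0 queue=[] holders={T2,T4}
Step 7: wait(T3) -> count=0 queue=[T3] holders={T2,T4}
Step 8: wait(T1) -> count=0 queue=[T3,T1] holders={T2,T4}
Step 9: signal(T2) -> count=0 queue=[T1] holders={T3,T4}
Step 10: wait(T2) -> count=0 queue=[T1,T2] holders={T3,T4}
Step 11: signal(T4) -> count=0 queue=[T2] holders={T1,T3}
Step 12: wait(T4) -> count=0 queue=[T2,T4] holders={T1,T3}
Step 13: signal(T3) -> count=0 queue=[T4] holders={T1,T2}
Step 14: wait(T3) -> count=0 queue=[T4,T3] holders={T1,T2}
Step 15: signal(T1) -> count=0 queue=[T3] holders={T2,T4}
Step 16: wait(T1) -> count=0 queue=[T3,T1] holders={T2,T4}
Step 17: signal(T4) -> count=0 queue=[T1] holders={T2,T3}
Step 18: wait(T4) -> count=0 queue=[T1,T4] holders={T2,T3}
Step 19: signal(T3) -> count=0 queue=[T4] holders={T1,T2}
Step 20: wait(T3) -> count=0 queue=[T4,T3] holders={T1,T2}
Final holders: T1,T2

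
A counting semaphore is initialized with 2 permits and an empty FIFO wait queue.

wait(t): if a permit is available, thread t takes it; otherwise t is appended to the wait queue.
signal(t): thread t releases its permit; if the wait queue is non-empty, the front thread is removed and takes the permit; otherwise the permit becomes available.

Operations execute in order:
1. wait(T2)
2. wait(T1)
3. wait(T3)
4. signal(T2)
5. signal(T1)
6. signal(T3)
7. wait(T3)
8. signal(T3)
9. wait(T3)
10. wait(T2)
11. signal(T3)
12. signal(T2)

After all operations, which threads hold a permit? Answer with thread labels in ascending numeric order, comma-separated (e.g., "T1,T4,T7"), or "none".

Step 1: wait(T2) -> count=1 queue=[] holders={T2}
Step 2: wait(T1) -> count=0 queue=[] holders={T1,T2}
Step 3: wait(T3) -> count=0 queue=[T3] holders={T1,T2}
Step 4: signal(T2) -> count=0 queue=[] holders={T1,T3}
Step 5: signal(T1) -> count=1 queue=[] holders={T3}
Step 6: signal(T3) -> count=2 queue=[] holders={none}
Step 7: wait(T3) -> count=1 queue=[] holders={T3}
Step 8: signal(T3) -> count=2 queue=[] holders={none}
Step 9: wait(T3) -> count=1 queue=[] holders={T3}
Step 10: wait(T2) -> count=0 queue=[] holders={T2,T3}
Step 11: signal(T3) -> count=1 queue=[] holders={T2}
Step 12: signal(T2) -> count=2 queue=[] holders={none}
Final holders: none

Answer: none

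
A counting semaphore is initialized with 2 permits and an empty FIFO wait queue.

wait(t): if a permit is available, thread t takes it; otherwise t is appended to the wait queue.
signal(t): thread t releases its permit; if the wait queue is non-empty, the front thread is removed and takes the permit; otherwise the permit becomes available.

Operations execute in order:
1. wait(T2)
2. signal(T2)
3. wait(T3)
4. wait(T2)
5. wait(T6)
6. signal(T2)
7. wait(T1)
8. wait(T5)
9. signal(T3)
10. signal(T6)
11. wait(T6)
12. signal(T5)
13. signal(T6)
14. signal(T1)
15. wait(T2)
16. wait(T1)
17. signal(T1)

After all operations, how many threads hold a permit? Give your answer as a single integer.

Step 1: wait(T2) -> count=1 queue=[] holders={T2}
Step 2: signal(T2) -> count=2 queue=[] holders={none}
Step 3: wait(T3) -> count=1 queue=[] holders={T3}
Step 4: wait(T2) -> count=0 queue=[] holders={T2,T3}
Step 5: wait(T6) -> count=0 queue=[T6] holders={T2,T3}
Step 6: signal(T2) -> count=0 queue=[] holders={T3,T6}
Step 7: wait(T1) -> count=0 queue=[T1] holders={T3,T6}
Step 8: wait(T5) -> count=0 queue=[T1,T5] holders={T3,T6}
Step 9: signal(T3) -> count=0 queue=[T5] holders={T1,T6}
Step 10: signal(T6) -> count=0 queue=[] holders={T1,T5}
Step 11: wait(T6) -> count=0 queue=[T6] holders={T1,T5}
Step 12: signal(T5) -> count=0 queue=[] holders={T1,T6}
Step 13: signal(T6) -> count=1 queue=[] holders={T1}
Step 14: signal(T1) -> count=2 queue=[] holders={none}
Step 15: wait(T2) -> count=1 queue=[] holders={T2}
Step 16: wait(T1) -> count=0 queue=[] holders={T1,T2}
Step 17: signal(T1) -> count=1 queue=[] holders={T2}
Final holders: {T2} -> 1 thread(s)

Answer: 1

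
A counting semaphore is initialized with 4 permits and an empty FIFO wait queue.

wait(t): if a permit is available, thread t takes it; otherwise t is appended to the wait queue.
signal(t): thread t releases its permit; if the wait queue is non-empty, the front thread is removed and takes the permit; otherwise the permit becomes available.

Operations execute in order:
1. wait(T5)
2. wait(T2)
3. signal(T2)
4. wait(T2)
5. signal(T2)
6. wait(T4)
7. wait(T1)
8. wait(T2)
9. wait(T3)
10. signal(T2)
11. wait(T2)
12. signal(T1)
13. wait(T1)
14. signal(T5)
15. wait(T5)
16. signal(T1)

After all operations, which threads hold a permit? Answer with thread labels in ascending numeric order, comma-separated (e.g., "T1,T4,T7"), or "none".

Answer: T2,T3,T4,T5

Derivation:
Step 1: wait(T5) -> count=3 queue=[] holders={T5}
Step 2: wait(T2) -> count=2 queue=[] holders={T2,T5}
Step 3: signal(T2) -> count=3 queue=[] holders={T5}
Step 4: wait(T2) -> count=2 queue=[] holders={T2,T5}
Step 5: signal(T2) -> count=3 queue=[] holders={T5}
Step 6: wait(T4) -> count=2 queue=[] holders={T4,T5}
Step 7: wait(T1) -> count=1 queue=[] holders={T1,T4,T5}
Step 8: wait(T2) -> count=0 queue=[] holders={T1,T2,T4,T5}
Step 9: wait(T3) -> count=0 queue=[T3] holders={T1,T2,T4,T5}
Step 10: signal(T2) -> count=0 queue=[] holders={T1,T3,T4,T5}
Step 11: wait(T2) -> count=0 queue=[T2] holders={T1,T3,T4,T5}
Step 12: signal(T1) -> count=0 queue=[] holders={T2,T3,T4,T5}
Step 13: wait(T1) -> count=0 queue=[T1] holders={T2,T3,T4,T5}
Step 14: signal(T5) -> count=0 queue=[] holders={T1,T2,T3,T4}
Step 15: wait(T5) -> count=0 queue=[T5] holders={T1,T2,T3,T4}
Step 16: signal(T1) -> count=0 queue=[] holders={T2,T3,T4,T5}
Final holders: T2,T3,T4,T5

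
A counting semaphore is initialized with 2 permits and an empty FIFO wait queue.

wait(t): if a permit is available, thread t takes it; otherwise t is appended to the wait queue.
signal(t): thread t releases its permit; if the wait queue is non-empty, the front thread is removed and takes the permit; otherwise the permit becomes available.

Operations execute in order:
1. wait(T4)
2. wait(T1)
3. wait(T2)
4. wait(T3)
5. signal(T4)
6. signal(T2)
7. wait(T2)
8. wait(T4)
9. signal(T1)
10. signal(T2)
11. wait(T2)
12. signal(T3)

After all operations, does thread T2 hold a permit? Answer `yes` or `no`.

Answer: yes

Derivation:
Step 1: wait(T4) -> count=1 queue=[] holders={T4}
Step 2: wait(T1) -> count=0 queue=[] holders={T1,T4}
Step 3: wait(T2) -> count=0 queue=[T2] holders={T1,T4}
Step 4: wait(T3) -> count=0 queue=[T2,T3] holders={T1,T4}
Step 5: signal(T4) -> count=0 queue=[T3] holders={T1,T2}
Step 6: signal(T2) -> count=0 queue=[] holders={T1,T3}
Step 7: wait(T2) -> count=0 queue=[T2] holders={T1,T3}
Step 8: wait(T4) -> count=0 queue=[T2,T4] holders={T1,T3}
Step 9: signal(T1) -> count=0 queue=[T4] holders={T2,T3}
Step 10: signal(T2) -> count=0 queue=[] holders={T3,T4}
Step 11: wait(T2) -> count=0 queue=[T2] holders={T3,T4}
Step 12: signal(T3) -> count=0 queue=[] holders={T2,T4}
Final holders: {T2,T4} -> T2 in holders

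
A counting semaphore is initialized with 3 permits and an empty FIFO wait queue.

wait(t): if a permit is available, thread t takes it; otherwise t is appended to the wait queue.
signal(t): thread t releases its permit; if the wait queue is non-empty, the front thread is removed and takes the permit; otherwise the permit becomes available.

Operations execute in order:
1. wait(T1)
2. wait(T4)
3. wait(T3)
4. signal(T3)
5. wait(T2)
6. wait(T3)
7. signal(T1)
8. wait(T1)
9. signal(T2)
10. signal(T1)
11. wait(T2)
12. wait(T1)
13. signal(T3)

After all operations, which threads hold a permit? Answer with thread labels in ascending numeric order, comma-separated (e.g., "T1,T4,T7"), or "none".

Step 1: wait(T1) -> count=2 queue=[] holders={T1}
Step 2: wait(T4) -> count=1 queue=[] holders={T1,T4}
Step 3: wait(T3) -> count=0 queue=[] holders={T1,T3,T4}
Step 4: signal(T3) -> count=1 queue=[] holders={T1,T4}
Step 5: wait(T2) -> count=0 queue=[] holders={T1,T2,T4}
Step 6: wait(T3) -> count=0 queue=[T3] holders={T1,T2,T4}
Step 7: signal(T1) -> count=0 queue=[] holders={T2,T3,T4}
Step 8: wait(T1) -> count=0 queue=[T1] holders={T2,T3,T4}
Step 9: signal(T2) -> count=0 queue=[] holders={T1,T3,T4}
Step 10: signal(T1) -> count=1 queue=[] holders={T3,T4}
Step 11: wait(T2) -> count=0 queue=[] holders={T2,T3,T4}
Step 12: wait(T1) -> count=0 queue=[T1] holders={T2,T3,T4}
Step 13: signal(T3) -> count=0 queue=[] holders={T1,T2,T4}
Final holders: T1,T2,T4

Answer: T1,T2,T4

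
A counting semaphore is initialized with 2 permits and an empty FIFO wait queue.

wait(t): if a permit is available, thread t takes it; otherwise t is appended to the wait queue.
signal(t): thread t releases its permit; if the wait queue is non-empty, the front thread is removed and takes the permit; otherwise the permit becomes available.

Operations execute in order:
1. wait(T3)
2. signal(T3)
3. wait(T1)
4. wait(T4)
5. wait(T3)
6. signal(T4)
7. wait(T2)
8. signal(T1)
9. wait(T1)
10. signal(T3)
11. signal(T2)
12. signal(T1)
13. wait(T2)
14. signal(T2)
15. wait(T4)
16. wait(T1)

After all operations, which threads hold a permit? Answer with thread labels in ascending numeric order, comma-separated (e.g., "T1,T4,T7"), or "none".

Step 1: wait(T3) -> count=1 queue=[] holders={T3}
Step 2: signal(T3) -> count=2 queue=[] holders={none}
Step 3: wait(T1) -> count=1 queue=[] holders={T1}
Step 4: wait(T4) -> count=0 queue=[] holders={T1,T4}
Step 5: wait(T3) -> count=0 queue=[T3] holders={T1,T4}
Step 6: signal(T4) -> count=0 queue=[] holders={T1,T3}
Step 7: wait(T2) -> count=0 queue=[T2] holders={T1,T3}
Step 8: signal(T1) -> count=0 queue=[] holders={T2,T3}
Step 9: wait(T1) -> count=0 queue=[T1] holders={T2,T3}
Step 10: signal(T3) -> count=0 queue=[] holders={T1,T2}
Step 11: signal(T2) -> count=1 queue=[] holders={T1}
Step 12: signal(T1) -> count=2 queue=[] holders={none}
Step 13: wait(T2) -> count=1 queue=[] holders={T2}
Step 14: signal(T2) -> count=2 queue=[] holders={none}
Step 15: wait(T4) -> count=1 queue=[] holders={T4}
Step 16: wait(T1) -> count=0 queue=[] holders={T1,T4}
Final holders: T1,T4

Answer: T1,T4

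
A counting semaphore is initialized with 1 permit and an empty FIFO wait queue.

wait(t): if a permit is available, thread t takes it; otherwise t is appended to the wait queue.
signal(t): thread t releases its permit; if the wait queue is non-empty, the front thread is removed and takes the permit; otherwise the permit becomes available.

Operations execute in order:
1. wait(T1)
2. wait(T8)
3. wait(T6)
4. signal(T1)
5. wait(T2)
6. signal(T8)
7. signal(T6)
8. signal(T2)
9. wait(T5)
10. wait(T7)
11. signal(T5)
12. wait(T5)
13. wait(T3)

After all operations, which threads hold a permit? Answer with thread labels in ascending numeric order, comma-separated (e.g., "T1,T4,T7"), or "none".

Answer: T7

Derivation:
Step 1: wait(T1) -> count=0 queue=[] holders={T1}
Step 2: wait(T8) -> count=0 queue=[T8] holders={T1}
Step 3: wait(T6) -> count=0 queue=[T8,T6] holders={T1}
Step 4: signal(T1) -> count=0 queue=[T6] holders={T8}
Step 5: wait(T2) -> count=0 queue=[T6,T2] holders={T8}
Step 6: signal(T8) -> count=0 queue=[T2] holders={T6}
Step 7: signal(T6) -> count=0 queue=[] holders={T2}
Step 8: signal(T2) -> count=1 queue=[] holders={none}
Step 9: wait(T5) -> count=0 queue=[] holders={T5}
Step 10: wait(T7) -> count=0 queue=[T7] holders={T5}
Step 11: signal(T5) -> count=0 queue=[] holders={T7}
Step 12: wait(T5) -> count=0 queue=[T5] holders={T7}
Step 13: wait(T3) -> count=0 queue=[T5,T3] holders={T7}
Final holders: T7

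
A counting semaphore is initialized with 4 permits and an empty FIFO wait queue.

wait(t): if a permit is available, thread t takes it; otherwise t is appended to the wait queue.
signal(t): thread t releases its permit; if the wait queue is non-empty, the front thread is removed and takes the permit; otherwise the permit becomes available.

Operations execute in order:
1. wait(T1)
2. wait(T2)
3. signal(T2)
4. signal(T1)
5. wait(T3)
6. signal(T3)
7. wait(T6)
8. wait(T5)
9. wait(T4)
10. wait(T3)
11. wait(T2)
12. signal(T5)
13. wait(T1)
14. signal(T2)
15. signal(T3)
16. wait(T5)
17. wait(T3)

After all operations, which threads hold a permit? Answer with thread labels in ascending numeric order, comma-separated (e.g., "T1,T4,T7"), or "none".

Answer: T1,T4,T5,T6

Derivation:
Step 1: wait(T1) -> count=3 queue=[] holders={T1}
Step 2: wait(T2) -> count=2 queue=[] holders={T1,T2}
Step 3: signal(T2) -> count=3 queue=[] holders={T1}
Step 4: signal(T1) -> count=4 queue=[] holders={none}
Step 5: wait(T3) -> count=3 queue=[] holders={T3}
Step 6: signal(T3) -> count=4 queue=[] holders={none}
Step 7: wait(T6) -> count=3 queue=[] holders={T6}
Step 8: wait(T5) -> count=2 queue=[] holders={T5,T6}
Step 9: wait(T4) -> count=1 queue=[] holders={T4,T5,T6}
Step 10: wait(T3) -> count=0 queue=[] holders={T3,T4,T5,T6}
Step 11: wait(T2) -> count=0 queue=[T2] holders={T3,T4,T5,T6}
Step 12: signal(T5) -> count=0 queue=[] holders={T2,T3,T4,T6}
Step 13: wait(T1) -> count=0 queue=[T1] holders={T2,T3,T4,T6}
Step 14: signal(T2) -> count=0 queue=[] holders={T1,T3,T4,T6}
Step 15: signal(T3) -> count=1 queue=[] holders={T1,T4,T6}
Step 16: wait(T5) -> count=0 queue=[] holders={T1,T4,T5,T6}
Step 17: wait(T3) -> count=0 queue=[T3] holders={T1,T4,T5,T6}
Final holders: T1,T4,T5,T6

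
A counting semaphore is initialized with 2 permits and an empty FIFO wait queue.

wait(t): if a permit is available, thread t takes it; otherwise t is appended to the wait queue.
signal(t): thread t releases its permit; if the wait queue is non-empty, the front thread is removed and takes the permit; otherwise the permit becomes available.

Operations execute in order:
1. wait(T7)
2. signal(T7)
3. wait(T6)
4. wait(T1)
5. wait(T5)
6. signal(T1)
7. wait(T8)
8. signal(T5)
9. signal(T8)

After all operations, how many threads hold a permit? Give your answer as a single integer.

Step 1: wait(T7) -> count=1 queue=[] holders={T7}
Step 2: signal(T7) -> count=2 queue=[] holders={none}
Step 3: wait(T6) -> count=1 queue=[] holders={T6}
Step 4: wait(T1) -> count=0 queue=[] holders={T1,T6}
Step 5: wait(T5) -> count=0 queue=[T5] holders={T1,T6}
Step 6: signal(T1) -> count=0 queue=[] holders={T5,T6}
Step 7: wait(T8) -> count=0 queue=[T8] holders={T5,T6}
Step 8: signal(T5) -> count=0 queue=[] holders={T6,T8}
Step 9: signal(T8) -> count=1 queue=[] holders={T6}
Final holders: {T6} -> 1 thread(s)

Answer: 1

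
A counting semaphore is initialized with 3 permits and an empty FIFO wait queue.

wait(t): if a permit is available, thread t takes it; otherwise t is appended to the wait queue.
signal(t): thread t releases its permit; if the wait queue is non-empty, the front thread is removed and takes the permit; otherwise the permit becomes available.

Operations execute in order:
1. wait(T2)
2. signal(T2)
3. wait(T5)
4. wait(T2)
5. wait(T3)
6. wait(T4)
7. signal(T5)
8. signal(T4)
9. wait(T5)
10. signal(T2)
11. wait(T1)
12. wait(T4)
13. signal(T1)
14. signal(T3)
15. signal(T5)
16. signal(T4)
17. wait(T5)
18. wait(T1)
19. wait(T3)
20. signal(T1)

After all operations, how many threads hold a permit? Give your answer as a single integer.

Step 1: wait(T2) -> count=2 queue=[] holders={T2}
Step 2: signal(T2) -> count=3 queue=[] holders={none}
Step 3: wait(T5) -> count=2 queue=[] holders={T5}
Step 4: wait(T2) -> count=1 queue=[] holders={T2,T5}
Step 5: wait(T3) -> count=0 queue=[] holders={T2,T3,T5}
Step 6: wait(T4) -> count=0 queue=[T4] holders={T2,T3,T5}
Step 7: signal(T5) -> count=0 queue=[] holders={T2,T3,T4}
Step 8: signal(T4) -> count=1 queue=[] holders={T2,T3}
Step 9: wait(T5) -> count=0 queue=[] holders={T2,T3,T5}
Step 10: signal(T2) -> count=1 queue=[] holders={T3,T5}
Step 11: wait(T1) -> count=0 queue=[] holders={T1,T3,T5}
Step 12: wait(T4) -> count=0 queue=[T4] holders={T1,T3,T5}
Step 13: signal(T1) -> count=0 queue=[] holders={T3,T4,T5}
Step 14: signal(T3) -> count=1 queue=[] holders={T4,T5}
Step 15: signal(T5) -> count=2 queue=[] holders={T4}
Step 16: signal(T4) -> count=3 queue=[] holders={none}
Step 17: wait(T5) -> count=2 queue=[] holders={T5}
Step 18: wait(T1) -> count=1 queue=[] holders={T1,T5}
Step 19: wait(T3) -> count=0 queue=[] holders={T1,T3,T5}
Step 20: signal(T1) -> count=1 queue=[] holders={T3,T5}
Final holders: {T3,T5} -> 2 thread(s)

Answer: 2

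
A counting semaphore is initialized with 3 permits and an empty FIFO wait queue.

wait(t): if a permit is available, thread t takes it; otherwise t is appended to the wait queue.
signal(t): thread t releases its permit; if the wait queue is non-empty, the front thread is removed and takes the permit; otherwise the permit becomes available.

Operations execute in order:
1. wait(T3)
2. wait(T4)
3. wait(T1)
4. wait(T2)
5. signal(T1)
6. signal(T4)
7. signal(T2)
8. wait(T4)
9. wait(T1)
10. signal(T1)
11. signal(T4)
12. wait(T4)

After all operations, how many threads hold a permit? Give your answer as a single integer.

Step 1: wait(T3) -> count=2 queue=[] holders={T3}
Step 2: wait(T4) -> count=1 queue=[] holders={T3,T4}
Step 3: wait(T1) -> count=0 queue=[] holders={T1,T3,T4}
Step 4: wait(T2) -> count=0 queue=[T2] holders={T1,T3,T4}
Step 5: signal(T1) -> count=0 queue=[] holders={T2,T3,T4}
Step 6: signal(T4) -> count=1 queue=[] holders={T2,T3}
Step 7: signal(T2) -> count=2 queue=[] holders={T3}
Step 8: wait(T4) -> count=1 queue=[] holders={T3,T4}
Step 9: wait(T1) -> count=0 queue=[] holders={T1,T3,T4}
Step 10: signal(T1) -> count=1 queue=[] holders={T3,T4}
Step 11: signal(T4) -> count=2 queue=[] holders={T3}
Step 12: wait(T4) -> count=1 queue=[] holders={T3,T4}
Final holders: {T3,T4} -> 2 thread(s)

Answer: 2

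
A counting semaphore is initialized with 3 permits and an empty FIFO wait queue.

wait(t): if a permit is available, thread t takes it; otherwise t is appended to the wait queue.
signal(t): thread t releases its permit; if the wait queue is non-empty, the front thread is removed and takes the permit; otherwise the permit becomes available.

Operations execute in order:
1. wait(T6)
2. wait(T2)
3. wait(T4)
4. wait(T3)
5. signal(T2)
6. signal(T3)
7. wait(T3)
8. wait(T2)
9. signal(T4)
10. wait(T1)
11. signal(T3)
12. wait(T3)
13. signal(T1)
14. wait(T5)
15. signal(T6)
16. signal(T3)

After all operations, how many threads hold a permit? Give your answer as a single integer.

Step 1: wait(T6) -> count=2 queue=[] holders={T6}
Step 2: wait(T2) -> count=1 queue=[] holders={T2,T6}
Step 3: wait(T4) -> count=0 queue=[] holders={T2,T4,T6}
Step 4: wait(T3) -> count=0 queue=[T3] holders={T2,T4,T6}
Step 5: signal(T2) -> count=0 queue=[] holders={T3,T4,T6}
Step 6: signal(T3) -> count=1 queue=[] holders={T4,T6}
Step 7: wait(T3) -> count=0 queue=[] holders={T3,T4,T6}
Step 8: wait(T2) -> count=0 queue=[T2] holders={T3,T4,T6}
Step 9: signal(T4) -> count=0 queue=[] holders={T2,T3,T6}
Step 10: wait(T1) -> count=0 queue=[T1] holders={T2,T3,T6}
Step 11: signal(T3) -> count=0 queue=[] holders={T1,T2,T6}
Step 12: wait(T3) -> count=0 queue=[T3] holders={T1,T2,T6}
Step 13: signal(T1) -> count=0 queue=[] holders={T2,T3,T6}
Step 14: wait(T5) -> count=0 queue=[T5] holders={T2,T3,T6}
Step 15: signal(T6) -> count=0 queue=[] holders={T2,T3,T5}
Step 16: signal(T3) -> count=1 queue=[] holders={T2,T5}
Final holders: {T2,T5} -> 2 thread(s)

Answer: 2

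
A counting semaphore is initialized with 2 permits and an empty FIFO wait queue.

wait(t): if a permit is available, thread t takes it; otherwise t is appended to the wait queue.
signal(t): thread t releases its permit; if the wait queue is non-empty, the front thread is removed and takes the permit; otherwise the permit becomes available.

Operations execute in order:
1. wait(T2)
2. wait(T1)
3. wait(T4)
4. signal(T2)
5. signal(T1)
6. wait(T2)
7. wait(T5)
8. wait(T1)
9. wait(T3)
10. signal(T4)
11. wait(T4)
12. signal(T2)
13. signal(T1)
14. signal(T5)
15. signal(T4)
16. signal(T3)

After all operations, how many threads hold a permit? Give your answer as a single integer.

Answer: 0

Derivation:
Step 1: wait(T2) -> count=1 queue=[] holders={T2}
Step 2: wait(T1) -> count=0 queue=[] holders={T1,T2}
Step 3: wait(T4) -> count=0 queue=[T4] holders={T1,T2}
Step 4: signal(T2) -> count=0 queue=[] holders={T1,T4}
Step 5: signal(T1) -> count=1 queue=[] holders={T4}
Step 6: wait(T2) -> count=0 queue=[] holders={T2,T4}
Step 7: wait(T5) -> count=0 queue=[T5] holders={T2,T4}
Step 8: wait(T1) -> count=0 queue=[T5,T1] holders={T2,T4}
Step 9: wait(T3) -> count=0 queue=[T5,T1,T3] holders={T2,T4}
Step 10: signal(T4) -> count=0 queue=[T1,T3] holders={T2,T5}
Step 11: wait(T4) -> count=0 queue=[T1,T3,T4] holders={T2,T5}
Step 12: signal(T2) -> count=0 queue=[T3,T4] holders={T1,T5}
Step 13: signal(T1) -> count=0 queue=[T4] holders={T3,T5}
Step 14: signal(T5) -> count=0 queue=[] holders={T3,T4}
Step 15: signal(T4) -> count=1 queue=[] holders={T3}
Step 16: signal(T3) -> count=2 queue=[] holders={none}
Final holders: {none} -> 0 thread(s)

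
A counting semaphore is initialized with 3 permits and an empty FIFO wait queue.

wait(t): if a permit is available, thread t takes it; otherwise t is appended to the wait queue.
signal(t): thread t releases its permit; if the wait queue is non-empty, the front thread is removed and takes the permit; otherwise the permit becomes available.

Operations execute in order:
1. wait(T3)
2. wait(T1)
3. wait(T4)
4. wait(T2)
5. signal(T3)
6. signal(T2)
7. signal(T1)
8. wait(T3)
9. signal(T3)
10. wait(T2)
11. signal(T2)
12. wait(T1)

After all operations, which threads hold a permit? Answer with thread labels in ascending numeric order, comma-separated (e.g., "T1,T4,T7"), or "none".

Step 1: wait(T3) -> count=2 queue=[] holders={T3}
Step 2: wait(T1) -> count=1 queue=[] holders={T1,T3}
Step 3: wait(T4) -> count=0 queue=[] holders={T1,T3,T4}
Step 4: wait(T2) -> count=0 queue=[T2] holders={T1,T3,T4}
Step 5: signal(T3) -> count=0 queue=[] holders={T1,T2,T4}
Step 6: signal(T2) -> count=1 queue=[] holders={T1,T4}
Step 7: signal(T1) -> count=2 queue=[] holders={T4}
Step 8: wait(T3) -> count=1 queue=[] holders={T3,T4}
Step 9: signal(T3) -> count=2 queue=[] holders={T4}
Step 10: wait(T2) -> count=1 queue=[] holders={T2,T4}
Step 11: signal(T2) -> count=2 queue=[] holders={T4}
Step 12: wait(T1) -> count=1 queue=[] holders={T1,T4}
Final holders: T1,T4

Answer: T1,T4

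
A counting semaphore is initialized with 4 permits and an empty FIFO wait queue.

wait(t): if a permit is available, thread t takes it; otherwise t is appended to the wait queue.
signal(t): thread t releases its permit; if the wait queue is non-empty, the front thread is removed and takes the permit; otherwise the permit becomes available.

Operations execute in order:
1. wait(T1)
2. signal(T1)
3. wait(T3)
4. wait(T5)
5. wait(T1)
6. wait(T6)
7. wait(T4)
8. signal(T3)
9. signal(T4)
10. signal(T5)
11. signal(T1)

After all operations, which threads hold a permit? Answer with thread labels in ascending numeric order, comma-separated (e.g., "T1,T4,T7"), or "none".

Answer: T6

Derivation:
Step 1: wait(T1) -> count=3 queue=[] holders={T1}
Step 2: signal(T1) -> count=4 queue=[] holders={none}
Step 3: wait(T3) -> count=3 queue=[] holders={T3}
Step 4: wait(T5) -> count=2 queue=[] holders={T3,T5}
Step 5: wait(T1) -> count=1 queue=[] holders={T1,T3,T5}
Step 6: wait(T6) -> count=0 queue=[] holders={T1,T3,T5,T6}
Step 7: wait(T4) -> count=0 queue=[T4] holders={T1,T3,T5,T6}
Step 8: signal(T3) -> count=0 queue=[] holders={T1,T4,T5,T6}
Step 9: signal(T4) -> count=1 queue=[] holders={T1,T5,T6}
Step 10: signal(T5) -> count=2 queue=[] holders={T1,T6}
Step 11: signal(T1) -> count=3 queue=[] holders={T6}
Final holders: T6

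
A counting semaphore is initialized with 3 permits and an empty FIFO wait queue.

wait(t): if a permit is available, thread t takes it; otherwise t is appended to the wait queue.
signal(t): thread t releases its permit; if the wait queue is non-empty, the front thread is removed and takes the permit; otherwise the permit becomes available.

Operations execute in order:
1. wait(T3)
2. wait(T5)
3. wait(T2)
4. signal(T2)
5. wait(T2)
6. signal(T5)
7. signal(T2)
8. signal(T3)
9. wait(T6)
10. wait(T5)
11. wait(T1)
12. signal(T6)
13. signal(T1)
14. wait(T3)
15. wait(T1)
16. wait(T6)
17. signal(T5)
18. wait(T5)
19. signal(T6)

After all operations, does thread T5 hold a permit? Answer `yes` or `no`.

Answer: yes

Derivation:
Step 1: wait(T3) -> count=2 queue=[] holders={T3}
Step 2: wait(T5) -> count=1 queue=[] holders={T3,T5}
Step 3: wait(T2) -> count=0 queue=[] holders={T2,T3,T5}
Step 4: signal(T2) -> count=1 queue=[] holders={T3,T5}
Step 5: wait(T2) -> count=0 queue=[] holders={T2,T3,T5}
Step 6: signal(T5) -> count=1 queue=[] holders={T2,T3}
Step 7: signal(T2) -> count=2 queue=[] holders={T3}
Step 8: signal(T3) -> count=3 queue=[] holders={none}
Step 9: wait(T6) -> count=2 queue=[] holders={T6}
Step 10: wait(T5) -> count=1 queue=[] holders={T5,T6}
Step 11: wait(T1) -> count=0 queue=[] holders={T1,T5,T6}
Step 12: signal(T6) -> count=1 queue=[] holders={T1,T5}
Step 13: signal(T1) -> count=2 queue=[] holders={T5}
Step 14: wait(T3) -> count=1 queue=[] holders={T3,T5}
Step 15: wait(T1) -> count=0 queue=[] holders={T1,T3,T5}
Step 16: wait(T6) -> count=0 queue=[T6] holders={T1,T3,T5}
Step 17: signal(T5) -> count=0 queue=[] holders={T1,T3,T6}
Step 18: wait(T5) -> count=0 queue=[T5] holders={T1,T3,T6}
Step 19: signal(T6) -> count=0 queue=[] holders={T1,T3,T5}
Final holders: {T1,T3,T5} -> T5 in holders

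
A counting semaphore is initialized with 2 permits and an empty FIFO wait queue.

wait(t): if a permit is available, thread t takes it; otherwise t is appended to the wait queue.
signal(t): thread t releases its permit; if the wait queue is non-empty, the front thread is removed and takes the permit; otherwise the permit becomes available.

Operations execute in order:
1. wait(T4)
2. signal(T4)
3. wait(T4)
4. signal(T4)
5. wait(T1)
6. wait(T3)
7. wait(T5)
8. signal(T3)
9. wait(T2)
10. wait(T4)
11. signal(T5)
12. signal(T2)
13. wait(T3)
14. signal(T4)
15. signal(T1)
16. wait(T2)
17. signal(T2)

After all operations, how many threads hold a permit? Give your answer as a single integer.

Step 1: wait(T4) -> count=1 queue=[] holders={T4}
Step 2: signal(T4) -> count=2 queue=[] holders={none}
Step 3: wait(T4) -> count=1 queue=[] holders={T4}
Step 4: signal(T4) -> count=2 queue=[] holders={none}
Step 5: wait(T1) -> count=1 queue=[] holders={T1}
Step 6: wait(T3) -> count=0 queue=[] holders={T1,T3}
Step 7: wait(T5) -> count=0 queue=[T5] holders={T1,T3}
Step 8: signal(T3) -> count=0 queue=[] holders={T1,T5}
Step 9: wait(T2) -> count=0 queue=[T2] holders={T1,T5}
Step 10: wait(T4) -> count=0 queue=[T2,T4] holders={T1,T5}
Step 11: signal(T5) -> count=0 queue=[T4] holders={T1,T2}
Step 12: signal(T2) -> count=0 queue=[] holders={T1,T4}
Step 13: wait(T3) -> count=0 queue=[T3] holders={T1,T4}
Step 14: signal(T4) -> count=0 queue=[] holders={T1,T3}
Step 15: signal(T1) -> count=1 queue=[] holders={T3}
Step 16: wait(T2) -> count=0 queue=[] holders={T2,T3}
Step 17: signal(T2) -> count=1 queue=[] holders={T3}
Final holders: {T3} -> 1 thread(s)

Answer: 1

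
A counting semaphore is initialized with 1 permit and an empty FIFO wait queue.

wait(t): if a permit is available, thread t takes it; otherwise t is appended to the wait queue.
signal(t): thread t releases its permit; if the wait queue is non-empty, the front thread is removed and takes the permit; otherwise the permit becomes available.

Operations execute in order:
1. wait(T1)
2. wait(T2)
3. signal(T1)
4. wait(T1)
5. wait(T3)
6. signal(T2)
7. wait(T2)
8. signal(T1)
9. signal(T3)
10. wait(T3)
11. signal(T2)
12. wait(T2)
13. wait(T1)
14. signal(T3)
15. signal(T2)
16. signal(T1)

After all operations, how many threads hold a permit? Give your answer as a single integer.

Answer: 0

Derivation:
Step 1: wait(T1) -> count=0 queue=[] holders={T1}
Step 2: wait(T2) -> count=0 queue=[T2] holders={T1}
Step 3: signal(T1) -> count=0 queue=[] holders={T2}
Step 4: wait(T1) -> count=0 queue=[T1] holders={T2}
Step 5: wait(T3) -> count=0 queue=[T1,T3] holders={T2}
Step 6: signal(T2) -> count=0 queue=[T3] holders={T1}
Step 7: wait(T2) -> count=0 queue=[T3,T2] holders={T1}
Step 8: signal(T1) -> count=0 queue=[T2] holders={T3}
Step 9: signal(T3) -> count=0 queue=[] holders={T2}
Step 10: wait(T3) -> count=0 queue=[T3] holders={T2}
Step 11: signal(T2) -> count=0 queue=[] holders={T3}
Step 12: wait(T2) -> count=0 queue=[T2] holders={T3}
Step 13: wait(T1) -> count=0 queue=[T2,T1] holders={T3}
Step 14: signal(T3) -> count=0 queue=[T1] holders={T2}
Step 15: signal(T2) -> count=0 queue=[] holders={T1}
Step 16: signal(T1) -> count=1 queue=[] holders={none}
Final holders: {none} -> 0 thread(s)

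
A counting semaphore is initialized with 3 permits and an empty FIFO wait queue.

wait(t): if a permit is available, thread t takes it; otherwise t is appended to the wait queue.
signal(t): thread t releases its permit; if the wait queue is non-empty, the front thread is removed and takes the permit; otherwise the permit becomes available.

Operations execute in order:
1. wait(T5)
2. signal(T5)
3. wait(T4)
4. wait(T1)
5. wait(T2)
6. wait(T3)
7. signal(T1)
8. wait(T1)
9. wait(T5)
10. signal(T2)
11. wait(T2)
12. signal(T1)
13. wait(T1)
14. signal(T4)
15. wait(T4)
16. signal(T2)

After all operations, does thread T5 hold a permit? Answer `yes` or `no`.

Answer: yes

Derivation:
Step 1: wait(T5) -> count=2 queue=[] holders={T5}
Step 2: signal(T5) -> count=3 queue=[] holders={none}
Step 3: wait(T4) -> count=2 queue=[] holders={T4}
Step 4: wait(T1) -> count=1 queue=[] holders={T1,T4}
Step 5: wait(T2) -> count=0 queue=[] holders={T1,T2,T4}
Step 6: wait(T3) -> count=0 queue=[T3] holders={T1,T2,T4}
Step 7: signal(T1) -> count=0 queue=[] holders={T2,T3,T4}
Step 8: wait(T1) -> count=0 queue=[T1] holders={T2,T3,T4}
Step 9: wait(T5) -> count=0 queue=[T1,T5] holders={T2,T3,T4}
Step 10: signal(T2) -> count=0 queue=[T5] holders={T1,T3,T4}
Step 11: wait(T2) -> count=0 queue=[T5,T2] holders={T1,T3,T4}
Step 12: signal(T1) -> count=0 queue=[T2] holders={T3,T4,T5}
Step 13: wait(T1) -> count=0 queue=[T2,T1] holders={T3,T4,T5}
Step 14: signal(T4) -> count=0 queue=[T1] holders={T2,T3,T5}
Step 15: wait(T4) -> count=0 queue=[T1,T4] holders={T2,T3,T5}
Step 16: signal(T2) -> count=0 queue=[T4] holders={T1,T3,T5}
Final holders: {T1,T3,T5} -> T5 in holders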